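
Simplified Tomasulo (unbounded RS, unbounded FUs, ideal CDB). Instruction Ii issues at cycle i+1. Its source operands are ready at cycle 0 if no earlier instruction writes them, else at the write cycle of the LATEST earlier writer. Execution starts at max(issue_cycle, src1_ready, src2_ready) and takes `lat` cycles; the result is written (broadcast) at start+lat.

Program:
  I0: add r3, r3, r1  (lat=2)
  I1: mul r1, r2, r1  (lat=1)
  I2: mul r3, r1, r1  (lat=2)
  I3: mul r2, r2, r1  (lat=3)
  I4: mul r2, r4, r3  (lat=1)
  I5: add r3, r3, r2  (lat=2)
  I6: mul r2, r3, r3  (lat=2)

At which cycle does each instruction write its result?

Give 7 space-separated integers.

I0 add r3: issue@1 deps=(None,None) exec_start@1 write@3
I1 mul r1: issue@2 deps=(None,None) exec_start@2 write@3
I2 mul r3: issue@3 deps=(1,1) exec_start@3 write@5
I3 mul r2: issue@4 deps=(None,1) exec_start@4 write@7
I4 mul r2: issue@5 deps=(None,2) exec_start@5 write@6
I5 add r3: issue@6 deps=(2,4) exec_start@6 write@8
I6 mul r2: issue@7 deps=(5,5) exec_start@8 write@10

Answer: 3 3 5 7 6 8 10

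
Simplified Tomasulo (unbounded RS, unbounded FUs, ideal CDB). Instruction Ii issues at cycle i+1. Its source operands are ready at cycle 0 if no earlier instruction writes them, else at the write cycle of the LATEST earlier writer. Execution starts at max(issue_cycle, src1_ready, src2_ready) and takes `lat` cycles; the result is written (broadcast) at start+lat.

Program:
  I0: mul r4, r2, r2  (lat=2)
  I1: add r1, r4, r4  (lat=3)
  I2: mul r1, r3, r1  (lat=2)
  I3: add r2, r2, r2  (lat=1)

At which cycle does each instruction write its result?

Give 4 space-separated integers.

Answer: 3 6 8 5

Derivation:
I0 mul r4: issue@1 deps=(None,None) exec_start@1 write@3
I1 add r1: issue@2 deps=(0,0) exec_start@3 write@6
I2 mul r1: issue@3 deps=(None,1) exec_start@6 write@8
I3 add r2: issue@4 deps=(None,None) exec_start@4 write@5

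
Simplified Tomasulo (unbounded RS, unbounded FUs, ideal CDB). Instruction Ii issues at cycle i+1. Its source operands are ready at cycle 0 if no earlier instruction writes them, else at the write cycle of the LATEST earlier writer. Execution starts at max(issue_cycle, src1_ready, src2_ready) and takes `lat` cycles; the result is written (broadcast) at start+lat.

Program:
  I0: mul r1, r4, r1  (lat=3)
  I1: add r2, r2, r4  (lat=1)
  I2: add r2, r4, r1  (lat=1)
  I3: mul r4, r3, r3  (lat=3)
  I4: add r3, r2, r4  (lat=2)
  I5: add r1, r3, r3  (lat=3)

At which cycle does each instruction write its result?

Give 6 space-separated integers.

Answer: 4 3 5 7 9 12

Derivation:
I0 mul r1: issue@1 deps=(None,None) exec_start@1 write@4
I1 add r2: issue@2 deps=(None,None) exec_start@2 write@3
I2 add r2: issue@3 deps=(None,0) exec_start@4 write@5
I3 mul r4: issue@4 deps=(None,None) exec_start@4 write@7
I4 add r3: issue@5 deps=(2,3) exec_start@7 write@9
I5 add r1: issue@6 deps=(4,4) exec_start@9 write@12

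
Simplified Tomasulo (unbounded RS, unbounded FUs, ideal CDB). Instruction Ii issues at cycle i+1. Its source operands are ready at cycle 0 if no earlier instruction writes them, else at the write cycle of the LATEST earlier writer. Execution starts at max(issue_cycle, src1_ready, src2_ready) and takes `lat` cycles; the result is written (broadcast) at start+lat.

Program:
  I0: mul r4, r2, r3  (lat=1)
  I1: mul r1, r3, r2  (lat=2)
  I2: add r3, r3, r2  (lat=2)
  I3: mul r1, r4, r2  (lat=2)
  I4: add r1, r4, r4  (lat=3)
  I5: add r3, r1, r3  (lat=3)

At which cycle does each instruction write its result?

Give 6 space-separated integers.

I0 mul r4: issue@1 deps=(None,None) exec_start@1 write@2
I1 mul r1: issue@2 deps=(None,None) exec_start@2 write@4
I2 add r3: issue@3 deps=(None,None) exec_start@3 write@5
I3 mul r1: issue@4 deps=(0,None) exec_start@4 write@6
I4 add r1: issue@5 deps=(0,0) exec_start@5 write@8
I5 add r3: issue@6 deps=(4,2) exec_start@8 write@11

Answer: 2 4 5 6 8 11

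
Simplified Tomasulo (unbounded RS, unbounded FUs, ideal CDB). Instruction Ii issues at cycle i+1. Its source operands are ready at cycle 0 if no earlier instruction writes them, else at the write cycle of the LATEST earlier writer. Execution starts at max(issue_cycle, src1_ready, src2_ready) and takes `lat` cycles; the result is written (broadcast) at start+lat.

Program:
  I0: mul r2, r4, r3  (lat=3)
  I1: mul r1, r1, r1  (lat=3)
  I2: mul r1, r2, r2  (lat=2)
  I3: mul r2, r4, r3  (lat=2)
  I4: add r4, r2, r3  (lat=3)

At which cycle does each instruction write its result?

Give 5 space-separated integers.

Answer: 4 5 6 6 9

Derivation:
I0 mul r2: issue@1 deps=(None,None) exec_start@1 write@4
I1 mul r1: issue@2 deps=(None,None) exec_start@2 write@5
I2 mul r1: issue@3 deps=(0,0) exec_start@4 write@6
I3 mul r2: issue@4 deps=(None,None) exec_start@4 write@6
I4 add r4: issue@5 deps=(3,None) exec_start@6 write@9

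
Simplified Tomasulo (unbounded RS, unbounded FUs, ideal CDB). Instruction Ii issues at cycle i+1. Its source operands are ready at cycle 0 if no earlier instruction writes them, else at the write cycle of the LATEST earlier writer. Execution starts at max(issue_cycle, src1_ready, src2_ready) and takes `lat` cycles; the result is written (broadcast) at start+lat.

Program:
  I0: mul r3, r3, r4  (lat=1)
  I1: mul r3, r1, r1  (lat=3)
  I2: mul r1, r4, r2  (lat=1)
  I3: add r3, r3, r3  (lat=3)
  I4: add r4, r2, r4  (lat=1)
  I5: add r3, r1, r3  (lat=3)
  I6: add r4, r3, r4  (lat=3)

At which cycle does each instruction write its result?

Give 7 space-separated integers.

I0 mul r3: issue@1 deps=(None,None) exec_start@1 write@2
I1 mul r3: issue@2 deps=(None,None) exec_start@2 write@5
I2 mul r1: issue@3 deps=(None,None) exec_start@3 write@4
I3 add r3: issue@4 deps=(1,1) exec_start@5 write@8
I4 add r4: issue@5 deps=(None,None) exec_start@5 write@6
I5 add r3: issue@6 deps=(2,3) exec_start@8 write@11
I6 add r4: issue@7 deps=(5,4) exec_start@11 write@14

Answer: 2 5 4 8 6 11 14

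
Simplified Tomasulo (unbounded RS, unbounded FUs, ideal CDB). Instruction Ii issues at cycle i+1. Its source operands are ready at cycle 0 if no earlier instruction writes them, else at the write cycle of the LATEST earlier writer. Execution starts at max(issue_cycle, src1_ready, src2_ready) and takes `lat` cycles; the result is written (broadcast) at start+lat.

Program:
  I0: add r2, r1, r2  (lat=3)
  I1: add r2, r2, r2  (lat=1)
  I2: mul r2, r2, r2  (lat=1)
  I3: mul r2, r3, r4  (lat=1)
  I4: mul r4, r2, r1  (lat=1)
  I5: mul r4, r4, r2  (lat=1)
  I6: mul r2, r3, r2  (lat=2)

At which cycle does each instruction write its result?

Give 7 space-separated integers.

I0 add r2: issue@1 deps=(None,None) exec_start@1 write@4
I1 add r2: issue@2 deps=(0,0) exec_start@4 write@5
I2 mul r2: issue@3 deps=(1,1) exec_start@5 write@6
I3 mul r2: issue@4 deps=(None,None) exec_start@4 write@5
I4 mul r4: issue@5 deps=(3,None) exec_start@5 write@6
I5 mul r4: issue@6 deps=(4,3) exec_start@6 write@7
I6 mul r2: issue@7 deps=(None,3) exec_start@7 write@9

Answer: 4 5 6 5 6 7 9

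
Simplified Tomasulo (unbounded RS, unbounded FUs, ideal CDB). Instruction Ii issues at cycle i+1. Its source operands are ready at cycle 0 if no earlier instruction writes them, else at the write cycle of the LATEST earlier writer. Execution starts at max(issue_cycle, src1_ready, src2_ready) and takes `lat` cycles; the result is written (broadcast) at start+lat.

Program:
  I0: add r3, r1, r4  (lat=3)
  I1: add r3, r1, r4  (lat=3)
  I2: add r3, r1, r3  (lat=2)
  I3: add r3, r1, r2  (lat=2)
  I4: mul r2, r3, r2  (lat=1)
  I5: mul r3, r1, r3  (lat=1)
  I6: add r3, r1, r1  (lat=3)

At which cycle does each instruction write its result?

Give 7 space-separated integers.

Answer: 4 5 7 6 7 7 10

Derivation:
I0 add r3: issue@1 deps=(None,None) exec_start@1 write@4
I1 add r3: issue@2 deps=(None,None) exec_start@2 write@5
I2 add r3: issue@3 deps=(None,1) exec_start@5 write@7
I3 add r3: issue@4 deps=(None,None) exec_start@4 write@6
I4 mul r2: issue@5 deps=(3,None) exec_start@6 write@7
I5 mul r3: issue@6 deps=(None,3) exec_start@6 write@7
I6 add r3: issue@7 deps=(None,None) exec_start@7 write@10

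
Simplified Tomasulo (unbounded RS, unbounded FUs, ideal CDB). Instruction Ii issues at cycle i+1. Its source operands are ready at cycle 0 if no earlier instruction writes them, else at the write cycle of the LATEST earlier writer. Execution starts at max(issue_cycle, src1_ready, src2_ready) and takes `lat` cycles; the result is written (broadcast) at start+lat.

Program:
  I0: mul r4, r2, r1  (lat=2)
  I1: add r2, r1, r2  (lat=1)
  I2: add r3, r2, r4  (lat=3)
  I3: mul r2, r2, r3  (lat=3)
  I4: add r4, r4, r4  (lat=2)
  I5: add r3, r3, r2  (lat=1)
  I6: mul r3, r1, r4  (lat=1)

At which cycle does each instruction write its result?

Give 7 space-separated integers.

Answer: 3 3 6 9 7 10 8

Derivation:
I0 mul r4: issue@1 deps=(None,None) exec_start@1 write@3
I1 add r2: issue@2 deps=(None,None) exec_start@2 write@3
I2 add r3: issue@3 deps=(1,0) exec_start@3 write@6
I3 mul r2: issue@4 deps=(1,2) exec_start@6 write@9
I4 add r4: issue@5 deps=(0,0) exec_start@5 write@7
I5 add r3: issue@6 deps=(2,3) exec_start@9 write@10
I6 mul r3: issue@7 deps=(None,4) exec_start@7 write@8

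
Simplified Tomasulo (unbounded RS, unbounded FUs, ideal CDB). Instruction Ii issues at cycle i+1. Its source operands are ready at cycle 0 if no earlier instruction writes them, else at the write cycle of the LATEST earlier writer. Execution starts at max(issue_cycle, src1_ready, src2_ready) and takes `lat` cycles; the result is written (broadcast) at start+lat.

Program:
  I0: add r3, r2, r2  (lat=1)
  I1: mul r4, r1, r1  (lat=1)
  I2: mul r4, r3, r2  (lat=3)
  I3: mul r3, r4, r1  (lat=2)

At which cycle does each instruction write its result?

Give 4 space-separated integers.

I0 add r3: issue@1 deps=(None,None) exec_start@1 write@2
I1 mul r4: issue@2 deps=(None,None) exec_start@2 write@3
I2 mul r4: issue@3 deps=(0,None) exec_start@3 write@6
I3 mul r3: issue@4 deps=(2,None) exec_start@6 write@8

Answer: 2 3 6 8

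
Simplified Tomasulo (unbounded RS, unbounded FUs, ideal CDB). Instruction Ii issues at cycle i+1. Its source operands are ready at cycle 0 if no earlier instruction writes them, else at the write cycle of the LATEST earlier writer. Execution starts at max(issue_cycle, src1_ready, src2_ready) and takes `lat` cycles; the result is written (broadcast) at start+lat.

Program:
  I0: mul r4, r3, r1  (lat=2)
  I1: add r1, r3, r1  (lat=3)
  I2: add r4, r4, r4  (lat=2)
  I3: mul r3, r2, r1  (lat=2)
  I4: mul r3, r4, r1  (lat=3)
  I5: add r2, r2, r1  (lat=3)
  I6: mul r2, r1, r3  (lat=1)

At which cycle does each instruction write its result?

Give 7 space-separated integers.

Answer: 3 5 5 7 8 9 9

Derivation:
I0 mul r4: issue@1 deps=(None,None) exec_start@1 write@3
I1 add r1: issue@2 deps=(None,None) exec_start@2 write@5
I2 add r4: issue@3 deps=(0,0) exec_start@3 write@5
I3 mul r3: issue@4 deps=(None,1) exec_start@5 write@7
I4 mul r3: issue@5 deps=(2,1) exec_start@5 write@8
I5 add r2: issue@6 deps=(None,1) exec_start@6 write@9
I6 mul r2: issue@7 deps=(1,4) exec_start@8 write@9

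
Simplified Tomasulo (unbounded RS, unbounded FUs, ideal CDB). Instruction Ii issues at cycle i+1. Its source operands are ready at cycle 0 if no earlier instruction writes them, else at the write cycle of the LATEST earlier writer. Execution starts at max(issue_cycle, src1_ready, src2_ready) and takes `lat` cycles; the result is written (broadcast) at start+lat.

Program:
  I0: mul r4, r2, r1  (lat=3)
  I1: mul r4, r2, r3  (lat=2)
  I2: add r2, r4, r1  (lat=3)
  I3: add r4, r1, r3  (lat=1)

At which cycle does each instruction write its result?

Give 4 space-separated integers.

Answer: 4 4 7 5

Derivation:
I0 mul r4: issue@1 deps=(None,None) exec_start@1 write@4
I1 mul r4: issue@2 deps=(None,None) exec_start@2 write@4
I2 add r2: issue@3 deps=(1,None) exec_start@4 write@7
I3 add r4: issue@4 deps=(None,None) exec_start@4 write@5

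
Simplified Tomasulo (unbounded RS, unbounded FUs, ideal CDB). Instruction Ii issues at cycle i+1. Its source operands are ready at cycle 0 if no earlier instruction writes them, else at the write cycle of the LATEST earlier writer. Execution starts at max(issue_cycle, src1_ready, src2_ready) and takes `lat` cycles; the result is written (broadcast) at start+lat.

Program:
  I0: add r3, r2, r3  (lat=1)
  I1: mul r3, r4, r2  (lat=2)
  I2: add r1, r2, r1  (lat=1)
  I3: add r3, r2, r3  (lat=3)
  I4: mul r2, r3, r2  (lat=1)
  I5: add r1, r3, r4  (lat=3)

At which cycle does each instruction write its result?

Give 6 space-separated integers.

Answer: 2 4 4 7 8 10

Derivation:
I0 add r3: issue@1 deps=(None,None) exec_start@1 write@2
I1 mul r3: issue@2 deps=(None,None) exec_start@2 write@4
I2 add r1: issue@3 deps=(None,None) exec_start@3 write@4
I3 add r3: issue@4 deps=(None,1) exec_start@4 write@7
I4 mul r2: issue@5 deps=(3,None) exec_start@7 write@8
I5 add r1: issue@6 deps=(3,None) exec_start@7 write@10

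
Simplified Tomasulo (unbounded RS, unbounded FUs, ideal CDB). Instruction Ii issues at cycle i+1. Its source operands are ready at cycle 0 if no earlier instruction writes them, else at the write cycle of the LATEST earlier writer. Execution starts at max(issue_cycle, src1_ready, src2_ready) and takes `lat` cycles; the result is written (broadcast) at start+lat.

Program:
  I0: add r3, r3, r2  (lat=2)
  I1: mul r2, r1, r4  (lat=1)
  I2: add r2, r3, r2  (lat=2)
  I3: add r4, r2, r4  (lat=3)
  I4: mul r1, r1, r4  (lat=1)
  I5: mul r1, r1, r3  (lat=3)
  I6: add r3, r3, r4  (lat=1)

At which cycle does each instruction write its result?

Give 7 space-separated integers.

I0 add r3: issue@1 deps=(None,None) exec_start@1 write@3
I1 mul r2: issue@2 deps=(None,None) exec_start@2 write@3
I2 add r2: issue@3 deps=(0,1) exec_start@3 write@5
I3 add r4: issue@4 deps=(2,None) exec_start@5 write@8
I4 mul r1: issue@5 deps=(None,3) exec_start@8 write@9
I5 mul r1: issue@6 deps=(4,0) exec_start@9 write@12
I6 add r3: issue@7 deps=(0,3) exec_start@8 write@9

Answer: 3 3 5 8 9 12 9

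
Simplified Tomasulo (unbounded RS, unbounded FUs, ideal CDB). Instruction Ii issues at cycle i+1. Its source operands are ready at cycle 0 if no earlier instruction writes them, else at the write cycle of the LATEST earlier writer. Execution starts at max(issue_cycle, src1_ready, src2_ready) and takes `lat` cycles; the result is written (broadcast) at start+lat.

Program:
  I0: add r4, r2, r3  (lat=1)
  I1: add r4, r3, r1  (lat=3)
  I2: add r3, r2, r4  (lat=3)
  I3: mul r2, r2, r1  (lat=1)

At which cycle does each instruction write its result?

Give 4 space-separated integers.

Answer: 2 5 8 5

Derivation:
I0 add r4: issue@1 deps=(None,None) exec_start@1 write@2
I1 add r4: issue@2 deps=(None,None) exec_start@2 write@5
I2 add r3: issue@3 deps=(None,1) exec_start@5 write@8
I3 mul r2: issue@4 deps=(None,None) exec_start@4 write@5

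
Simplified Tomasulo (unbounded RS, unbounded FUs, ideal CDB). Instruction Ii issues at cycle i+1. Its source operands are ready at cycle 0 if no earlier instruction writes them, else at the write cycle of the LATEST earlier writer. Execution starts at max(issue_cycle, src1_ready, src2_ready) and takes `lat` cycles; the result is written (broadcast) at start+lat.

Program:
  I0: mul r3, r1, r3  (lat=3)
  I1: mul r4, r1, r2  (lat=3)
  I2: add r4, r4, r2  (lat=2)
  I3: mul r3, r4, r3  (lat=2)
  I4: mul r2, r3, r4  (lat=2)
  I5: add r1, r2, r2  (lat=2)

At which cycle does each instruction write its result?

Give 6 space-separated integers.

I0 mul r3: issue@1 deps=(None,None) exec_start@1 write@4
I1 mul r4: issue@2 deps=(None,None) exec_start@2 write@5
I2 add r4: issue@3 deps=(1,None) exec_start@5 write@7
I3 mul r3: issue@4 deps=(2,0) exec_start@7 write@9
I4 mul r2: issue@5 deps=(3,2) exec_start@9 write@11
I5 add r1: issue@6 deps=(4,4) exec_start@11 write@13

Answer: 4 5 7 9 11 13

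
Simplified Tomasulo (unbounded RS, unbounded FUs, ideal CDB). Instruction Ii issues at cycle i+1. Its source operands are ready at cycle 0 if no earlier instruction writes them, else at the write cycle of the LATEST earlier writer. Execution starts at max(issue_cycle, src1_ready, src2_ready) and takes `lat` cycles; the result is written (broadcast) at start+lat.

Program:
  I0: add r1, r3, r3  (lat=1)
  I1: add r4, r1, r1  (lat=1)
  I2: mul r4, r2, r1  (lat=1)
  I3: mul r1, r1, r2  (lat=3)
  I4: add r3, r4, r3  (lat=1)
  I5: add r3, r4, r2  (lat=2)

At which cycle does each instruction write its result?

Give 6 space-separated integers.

I0 add r1: issue@1 deps=(None,None) exec_start@1 write@2
I1 add r4: issue@2 deps=(0,0) exec_start@2 write@3
I2 mul r4: issue@3 deps=(None,0) exec_start@3 write@4
I3 mul r1: issue@4 deps=(0,None) exec_start@4 write@7
I4 add r3: issue@5 deps=(2,None) exec_start@5 write@6
I5 add r3: issue@6 deps=(2,None) exec_start@6 write@8

Answer: 2 3 4 7 6 8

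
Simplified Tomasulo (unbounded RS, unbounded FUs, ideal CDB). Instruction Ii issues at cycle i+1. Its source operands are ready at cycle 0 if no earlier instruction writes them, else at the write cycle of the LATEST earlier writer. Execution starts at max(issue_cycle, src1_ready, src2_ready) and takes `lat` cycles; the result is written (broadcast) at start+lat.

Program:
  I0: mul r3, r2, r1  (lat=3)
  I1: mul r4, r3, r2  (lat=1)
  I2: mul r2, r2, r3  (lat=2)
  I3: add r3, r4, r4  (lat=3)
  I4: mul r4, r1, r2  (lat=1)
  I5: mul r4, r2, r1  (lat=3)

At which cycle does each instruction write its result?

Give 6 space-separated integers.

Answer: 4 5 6 8 7 9

Derivation:
I0 mul r3: issue@1 deps=(None,None) exec_start@1 write@4
I1 mul r4: issue@2 deps=(0,None) exec_start@4 write@5
I2 mul r2: issue@3 deps=(None,0) exec_start@4 write@6
I3 add r3: issue@4 deps=(1,1) exec_start@5 write@8
I4 mul r4: issue@5 deps=(None,2) exec_start@6 write@7
I5 mul r4: issue@6 deps=(2,None) exec_start@6 write@9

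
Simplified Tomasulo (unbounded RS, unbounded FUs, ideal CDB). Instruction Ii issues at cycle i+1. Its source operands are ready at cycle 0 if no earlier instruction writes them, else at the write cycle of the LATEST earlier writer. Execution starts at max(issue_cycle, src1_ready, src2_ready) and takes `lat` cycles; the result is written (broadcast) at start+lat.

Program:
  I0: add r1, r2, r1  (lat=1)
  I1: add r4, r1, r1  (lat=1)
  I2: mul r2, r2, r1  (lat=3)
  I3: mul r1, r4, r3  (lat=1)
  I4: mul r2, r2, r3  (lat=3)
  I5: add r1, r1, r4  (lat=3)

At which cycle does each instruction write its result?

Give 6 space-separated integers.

Answer: 2 3 6 5 9 9

Derivation:
I0 add r1: issue@1 deps=(None,None) exec_start@1 write@2
I1 add r4: issue@2 deps=(0,0) exec_start@2 write@3
I2 mul r2: issue@3 deps=(None,0) exec_start@3 write@6
I3 mul r1: issue@4 deps=(1,None) exec_start@4 write@5
I4 mul r2: issue@5 deps=(2,None) exec_start@6 write@9
I5 add r1: issue@6 deps=(3,1) exec_start@6 write@9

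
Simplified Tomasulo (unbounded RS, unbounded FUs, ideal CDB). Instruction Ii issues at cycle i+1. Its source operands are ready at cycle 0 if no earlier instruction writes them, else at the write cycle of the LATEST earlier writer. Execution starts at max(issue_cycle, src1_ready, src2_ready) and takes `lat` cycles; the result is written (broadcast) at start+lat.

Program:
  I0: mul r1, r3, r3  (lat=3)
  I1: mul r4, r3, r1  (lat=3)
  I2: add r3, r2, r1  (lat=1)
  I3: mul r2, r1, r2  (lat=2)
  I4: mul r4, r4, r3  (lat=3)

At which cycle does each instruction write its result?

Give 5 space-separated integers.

I0 mul r1: issue@1 deps=(None,None) exec_start@1 write@4
I1 mul r4: issue@2 deps=(None,0) exec_start@4 write@7
I2 add r3: issue@3 deps=(None,0) exec_start@4 write@5
I3 mul r2: issue@4 deps=(0,None) exec_start@4 write@6
I4 mul r4: issue@5 deps=(1,2) exec_start@7 write@10

Answer: 4 7 5 6 10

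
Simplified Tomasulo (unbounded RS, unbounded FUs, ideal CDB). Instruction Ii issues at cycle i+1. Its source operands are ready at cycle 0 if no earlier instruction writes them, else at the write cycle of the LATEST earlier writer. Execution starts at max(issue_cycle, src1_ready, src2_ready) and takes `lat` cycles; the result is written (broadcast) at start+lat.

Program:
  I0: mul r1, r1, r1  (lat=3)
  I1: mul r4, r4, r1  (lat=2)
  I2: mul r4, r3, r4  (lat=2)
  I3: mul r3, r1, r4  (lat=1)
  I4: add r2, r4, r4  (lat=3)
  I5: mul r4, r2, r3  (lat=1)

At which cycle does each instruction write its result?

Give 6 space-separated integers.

Answer: 4 6 8 9 11 12

Derivation:
I0 mul r1: issue@1 deps=(None,None) exec_start@1 write@4
I1 mul r4: issue@2 deps=(None,0) exec_start@4 write@6
I2 mul r4: issue@3 deps=(None,1) exec_start@6 write@8
I3 mul r3: issue@4 deps=(0,2) exec_start@8 write@9
I4 add r2: issue@5 deps=(2,2) exec_start@8 write@11
I5 mul r4: issue@6 deps=(4,3) exec_start@11 write@12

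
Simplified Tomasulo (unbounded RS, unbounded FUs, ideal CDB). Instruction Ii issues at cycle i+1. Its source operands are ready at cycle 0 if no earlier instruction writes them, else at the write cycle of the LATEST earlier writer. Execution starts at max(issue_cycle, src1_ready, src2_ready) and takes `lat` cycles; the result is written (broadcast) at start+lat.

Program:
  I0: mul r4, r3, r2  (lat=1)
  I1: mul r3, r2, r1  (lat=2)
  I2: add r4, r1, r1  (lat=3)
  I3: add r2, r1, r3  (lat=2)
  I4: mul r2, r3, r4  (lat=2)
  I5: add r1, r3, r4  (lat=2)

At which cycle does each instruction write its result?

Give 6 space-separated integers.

Answer: 2 4 6 6 8 8

Derivation:
I0 mul r4: issue@1 deps=(None,None) exec_start@1 write@2
I1 mul r3: issue@2 deps=(None,None) exec_start@2 write@4
I2 add r4: issue@3 deps=(None,None) exec_start@3 write@6
I3 add r2: issue@4 deps=(None,1) exec_start@4 write@6
I4 mul r2: issue@5 deps=(1,2) exec_start@6 write@8
I5 add r1: issue@6 deps=(1,2) exec_start@6 write@8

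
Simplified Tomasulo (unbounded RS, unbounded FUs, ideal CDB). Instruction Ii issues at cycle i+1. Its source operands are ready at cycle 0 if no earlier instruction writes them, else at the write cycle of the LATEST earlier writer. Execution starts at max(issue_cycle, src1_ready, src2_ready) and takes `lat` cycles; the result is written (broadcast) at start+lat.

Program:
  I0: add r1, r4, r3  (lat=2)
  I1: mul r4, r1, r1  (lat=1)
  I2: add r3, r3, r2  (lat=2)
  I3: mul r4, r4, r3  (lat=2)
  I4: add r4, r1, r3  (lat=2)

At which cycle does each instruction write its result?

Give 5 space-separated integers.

Answer: 3 4 5 7 7

Derivation:
I0 add r1: issue@1 deps=(None,None) exec_start@1 write@3
I1 mul r4: issue@2 deps=(0,0) exec_start@3 write@4
I2 add r3: issue@3 deps=(None,None) exec_start@3 write@5
I3 mul r4: issue@4 deps=(1,2) exec_start@5 write@7
I4 add r4: issue@5 deps=(0,2) exec_start@5 write@7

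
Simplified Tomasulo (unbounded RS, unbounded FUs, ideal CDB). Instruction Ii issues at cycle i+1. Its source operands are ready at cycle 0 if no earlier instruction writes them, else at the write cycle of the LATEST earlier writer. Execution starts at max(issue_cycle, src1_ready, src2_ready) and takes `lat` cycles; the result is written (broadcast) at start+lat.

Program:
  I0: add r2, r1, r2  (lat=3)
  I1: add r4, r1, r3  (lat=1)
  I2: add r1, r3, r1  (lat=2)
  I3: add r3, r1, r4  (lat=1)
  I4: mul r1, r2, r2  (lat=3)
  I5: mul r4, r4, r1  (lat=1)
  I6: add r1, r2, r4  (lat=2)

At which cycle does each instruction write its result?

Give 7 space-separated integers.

I0 add r2: issue@1 deps=(None,None) exec_start@1 write@4
I1 add r4: issue@2 deps=(None,None) exec_start@2 write@3
I2 add r1: issue@3 deps=(None,None) exec_start@3 write@5
I3 add r3: issue@4 deps=(2,1) exec_start@5 write@6
I4 mul r1: issue@5 deps=(0,0) exec_start@5 write@8
I5 mul r4: issue@6 deps=(1,4) exec_start@8 write@9
I6 add r1: issue@7 deps=(0,5) exec_start@9 write@11

Answer: 4 3 5 6 8 9 11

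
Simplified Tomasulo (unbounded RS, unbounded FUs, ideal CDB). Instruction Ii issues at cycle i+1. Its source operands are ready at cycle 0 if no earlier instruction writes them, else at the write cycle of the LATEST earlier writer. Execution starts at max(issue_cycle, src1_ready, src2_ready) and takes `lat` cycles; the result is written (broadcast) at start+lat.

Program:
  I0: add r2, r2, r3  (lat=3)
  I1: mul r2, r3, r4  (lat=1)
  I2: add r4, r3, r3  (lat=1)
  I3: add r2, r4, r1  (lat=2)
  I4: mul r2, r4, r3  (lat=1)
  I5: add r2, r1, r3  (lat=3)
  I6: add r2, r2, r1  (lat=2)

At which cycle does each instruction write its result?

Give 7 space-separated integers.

I0 add r2: issue@1 deps=(None,None) exec_start@1 write@4
I1 mul r2: issue@2 deps=(None,None) exec_start@2 write@3
I2 add r4: issue@3 deps=(None,None) exec_start@3 write@4
I3 add r2: issue@4 deps=(2,None) exec_start@4 write@6
I4 mul r2: issue@5 deps=(2,None) exec_start@5 write@6
I5 add r2: issue@6 deps=(None,None) exec_start@6 write@9
I6 add r2: issue@7 deps=(5,None) exec_start@9 write@11

Answer: 4 3 4 6 6 9 11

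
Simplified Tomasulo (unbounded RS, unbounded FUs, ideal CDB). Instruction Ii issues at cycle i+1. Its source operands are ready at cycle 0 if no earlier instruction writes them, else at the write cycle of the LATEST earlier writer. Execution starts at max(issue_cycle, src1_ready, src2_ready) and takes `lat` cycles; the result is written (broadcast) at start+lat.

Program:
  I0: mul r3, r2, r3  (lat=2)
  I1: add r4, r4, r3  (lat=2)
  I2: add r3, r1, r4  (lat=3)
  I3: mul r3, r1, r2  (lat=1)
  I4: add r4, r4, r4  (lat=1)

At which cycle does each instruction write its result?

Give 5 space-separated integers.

Answer: 3 5 8 5 6

Derivation:
I0 mul r3: issue@1 deps=(None,None) exec_start@1 write@3
I1 add r4: issue@2 deps=(None,0) exec_start@3 write@5
I2 add r3: issue@3 deps=(None,1) exec_start@5 write@8
I3 mul r3: issue@4 deps=(None,None) exec_start@4 write@5
I4 add r4: issue@5 deps=(1,1) exec_start@5 write@6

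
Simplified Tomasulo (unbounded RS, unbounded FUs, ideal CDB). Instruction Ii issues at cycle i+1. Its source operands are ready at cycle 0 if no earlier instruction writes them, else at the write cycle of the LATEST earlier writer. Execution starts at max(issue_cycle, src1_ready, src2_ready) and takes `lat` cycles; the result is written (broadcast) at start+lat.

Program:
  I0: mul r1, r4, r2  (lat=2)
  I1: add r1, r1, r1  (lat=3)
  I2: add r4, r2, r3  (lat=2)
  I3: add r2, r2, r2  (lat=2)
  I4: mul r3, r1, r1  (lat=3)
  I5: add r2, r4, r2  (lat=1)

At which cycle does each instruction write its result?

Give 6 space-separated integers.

I0 mul r1: issue@1 deps=(None,None) exec_start@1 write@3
I1 add r1: issue@2 deps=(0,0) exec_start@3 write@6
I2 add r4: issue@3 deps=(None,None) exec_start@3 write@5
I3 add r2: issue@4 deps=(None,None) exec_start@4 write@6
I4 mul r3: issue@5 deps=(1,1) exec_start@6 write@9
I5 add r2: issue@6 deps=(2,3) exec_start@6 write@7

Answer: 3 6 5 6 9 7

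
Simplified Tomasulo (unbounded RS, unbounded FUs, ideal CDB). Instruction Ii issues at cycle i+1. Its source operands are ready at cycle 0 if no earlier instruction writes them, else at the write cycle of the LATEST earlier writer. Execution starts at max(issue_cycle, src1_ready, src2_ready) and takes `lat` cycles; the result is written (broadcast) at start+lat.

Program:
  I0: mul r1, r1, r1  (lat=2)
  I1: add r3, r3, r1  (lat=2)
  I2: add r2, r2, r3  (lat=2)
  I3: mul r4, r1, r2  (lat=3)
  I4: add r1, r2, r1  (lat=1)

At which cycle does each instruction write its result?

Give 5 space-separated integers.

I0 mul r1: issue@1 deps=(None,None) exec_start@1 write@3
I1 add r3: issue@2 deps=(None,0) exec_start@3 write@5
I2 add r2: issue@3 deps=(None,1) exec_start@5 write@7
I3 mul r4: issue@4 deps=(0,2) exec_start@7 write@10
I4 add r1: issue@5 deps=(2,0) exec_start@7 write@8

Answer: 3 5 7 10 8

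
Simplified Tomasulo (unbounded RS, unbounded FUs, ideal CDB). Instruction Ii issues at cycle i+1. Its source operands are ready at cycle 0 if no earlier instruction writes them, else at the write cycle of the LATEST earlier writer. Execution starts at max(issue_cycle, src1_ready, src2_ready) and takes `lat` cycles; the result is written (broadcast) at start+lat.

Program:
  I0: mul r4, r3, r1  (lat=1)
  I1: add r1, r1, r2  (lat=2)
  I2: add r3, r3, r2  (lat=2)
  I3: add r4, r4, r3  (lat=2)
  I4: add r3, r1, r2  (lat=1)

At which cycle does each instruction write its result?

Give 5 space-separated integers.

I0 mul r4: issue@1 deps=(None,None) exec_start@1 write@2
I1 add r1: issue@2 deps=(None,None) exec_start@2 write@4
I2 add r3: issue@3 deps=(None,None) exec_start@3 write@5
I3 add r4: issue@4 deps=(0,2) exec_start@5 write@7
I4 add r3: issue@5 deps=(1,None) exec_start@5 write@6

Answer: 2 4 5 7 6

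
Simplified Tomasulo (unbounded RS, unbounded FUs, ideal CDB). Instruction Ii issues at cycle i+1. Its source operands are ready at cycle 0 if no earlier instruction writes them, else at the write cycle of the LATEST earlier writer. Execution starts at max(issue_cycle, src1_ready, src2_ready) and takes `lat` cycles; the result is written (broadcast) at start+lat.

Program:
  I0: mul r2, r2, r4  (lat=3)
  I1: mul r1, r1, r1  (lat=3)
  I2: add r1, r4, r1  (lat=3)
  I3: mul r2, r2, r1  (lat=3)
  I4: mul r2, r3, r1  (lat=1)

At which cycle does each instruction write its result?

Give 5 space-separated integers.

Answer: 4 5 8 11 9

Derivation:
I0 mul r2: issue@1 deps=(None,None) exec_start@1 write@4
I1 mul r1: issue@2 deps=(None,None) exec_start@2 write@5
I2 add r1: issue@3 deps=(None,1) exec_start@5 write@8
I3 mul r2: issue@4 deps=(0,2) exec_start@8 write@11
I4 mul r2: issue@5 deps=(None,2) exec_start@8 write@9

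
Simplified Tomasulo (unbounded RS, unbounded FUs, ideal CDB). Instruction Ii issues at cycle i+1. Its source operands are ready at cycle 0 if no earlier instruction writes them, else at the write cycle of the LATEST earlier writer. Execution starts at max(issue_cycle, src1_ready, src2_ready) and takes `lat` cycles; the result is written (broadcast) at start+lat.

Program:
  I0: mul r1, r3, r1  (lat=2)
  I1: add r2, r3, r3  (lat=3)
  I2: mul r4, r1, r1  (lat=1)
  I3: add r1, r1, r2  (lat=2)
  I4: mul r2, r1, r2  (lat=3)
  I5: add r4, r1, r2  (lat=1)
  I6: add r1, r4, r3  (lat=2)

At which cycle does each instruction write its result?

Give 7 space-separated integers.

I0 mul r1: issue@1 deps=(None,None) exec_start@1 write@3
I1 add r2: issue@2 deps=(None,None) exec_start@2 write@5
I2 mul r4: issue@3 deps=(0,0) exec_start@3 write@4
I3 add r1: issue@4 deps=(0,1) exec_start@5 write@7
I4 mul r2: issue@5 deps=(3,1) exec_start@7 write@10
I5 add r4: issue@6 deps=(3,4) exec_start@10 write@11
I6 add r1: issue@7 deps=(5,None) exec_start@11 write@13

Answer: 3 5 4 7 10 11 13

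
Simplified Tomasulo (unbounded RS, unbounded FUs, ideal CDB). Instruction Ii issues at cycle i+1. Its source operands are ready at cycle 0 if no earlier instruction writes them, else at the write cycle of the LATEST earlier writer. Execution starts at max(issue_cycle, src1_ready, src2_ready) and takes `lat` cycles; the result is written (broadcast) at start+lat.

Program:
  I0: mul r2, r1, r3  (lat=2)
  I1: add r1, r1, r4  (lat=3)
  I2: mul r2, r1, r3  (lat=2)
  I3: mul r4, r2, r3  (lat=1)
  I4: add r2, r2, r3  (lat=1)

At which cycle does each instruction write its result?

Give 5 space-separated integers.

Answer: 3 5 7 8 8

Derivation:
I0 mul r2: issue@1 deps=(None,None) exec_start@1 write@3
I1 add r1: issue@2 deps=(None,None) exec_start@2 write@5
I2 mul r2: issue@3 deps=(1,None) exec_start@5 write@7
I3 mul r4: issue@4 deps=(2,None) exec_start@7 write@8
I4 add r2: issue@5 deps=(2,None) exec_start@7 write@8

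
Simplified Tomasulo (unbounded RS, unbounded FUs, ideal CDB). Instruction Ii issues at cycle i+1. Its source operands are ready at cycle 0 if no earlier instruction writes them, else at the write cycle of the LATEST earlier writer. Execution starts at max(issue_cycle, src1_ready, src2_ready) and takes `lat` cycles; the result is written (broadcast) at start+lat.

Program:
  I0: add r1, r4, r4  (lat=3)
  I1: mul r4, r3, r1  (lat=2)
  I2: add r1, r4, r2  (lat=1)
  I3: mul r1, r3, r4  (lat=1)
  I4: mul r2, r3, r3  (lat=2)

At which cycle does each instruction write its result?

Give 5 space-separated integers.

Answer: 4 6 7 7 7

Derivation:
I0 add r1: issue@1 deps=(None,None) exec_start@1 write@4
I1 mul r4: issue@2 deps=(None,0) exec_start@4 write@6
I2 add r1: issue@3 deps=(1,None) exec_start@6 write@7
I3 mul r1: issue@4 deps=(None,1) exec_start@6 write@7
I4 mul r2: issue@5 deps=(None,None) exec_start@5 write@7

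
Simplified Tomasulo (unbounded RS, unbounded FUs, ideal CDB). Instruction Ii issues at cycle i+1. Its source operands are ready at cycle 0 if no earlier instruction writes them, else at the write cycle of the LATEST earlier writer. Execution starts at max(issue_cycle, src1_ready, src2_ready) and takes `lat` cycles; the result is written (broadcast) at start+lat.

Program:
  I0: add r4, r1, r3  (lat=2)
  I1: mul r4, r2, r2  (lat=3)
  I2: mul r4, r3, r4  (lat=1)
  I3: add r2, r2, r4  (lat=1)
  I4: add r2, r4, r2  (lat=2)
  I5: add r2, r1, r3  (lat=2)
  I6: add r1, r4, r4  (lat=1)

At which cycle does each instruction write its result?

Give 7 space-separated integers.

Answer: 3 5 6 7 9 8 8

Derivation:
I0 add r4: issue@1 deps=(None,None) exec_start@1 write@3
I1 mul r4: issue@2 deps=(None,None) exec_start@2 write@5
I2 mul r4: issue@3 deps=(None,1) exec_start@5 write@6
I3 add r2: issue@4 deps=(None,2) exec_start@6 write@7
I4 add r2: issue@5 deps=(2,3) exec_start@7 write@9
I5 add r2: issue@6 deps=(None,None) exec_start@6 write@8
I6 add r1: issue@7 deps=(2,2) exec_start@7 write@8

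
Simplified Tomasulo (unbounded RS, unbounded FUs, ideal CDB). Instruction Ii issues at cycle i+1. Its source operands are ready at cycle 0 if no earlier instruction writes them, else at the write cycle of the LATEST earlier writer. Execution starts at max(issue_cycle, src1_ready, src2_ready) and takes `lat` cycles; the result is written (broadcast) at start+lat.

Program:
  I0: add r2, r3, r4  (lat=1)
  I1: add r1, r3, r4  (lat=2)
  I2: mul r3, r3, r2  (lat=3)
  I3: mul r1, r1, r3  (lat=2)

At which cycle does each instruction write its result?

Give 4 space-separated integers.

I0 add r2: issue@1 deps=(None,None) exec_start@1 write@2
I1 add r1: issue@2 deps=(None,None) exec_start@2 write@4
I2 mul r3: issue@3 deps=(None,0) exec_start@3 write@6
I3 mul r1: issue@4 deps=(1,2) exec_start@6 write@8

Answer: 2 4 6 8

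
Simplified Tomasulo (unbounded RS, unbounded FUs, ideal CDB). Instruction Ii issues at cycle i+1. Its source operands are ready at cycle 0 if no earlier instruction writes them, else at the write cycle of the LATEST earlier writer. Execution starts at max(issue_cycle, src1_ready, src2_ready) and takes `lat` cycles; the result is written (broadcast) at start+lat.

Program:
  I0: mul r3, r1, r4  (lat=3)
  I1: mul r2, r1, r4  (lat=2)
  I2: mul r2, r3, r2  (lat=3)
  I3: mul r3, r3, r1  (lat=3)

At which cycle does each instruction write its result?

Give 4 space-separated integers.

Answer: 4 4 7 7

Derivation:
I0 mul r3: issue@1 deps=(None,None) exec_start@1 write@4
I1 mul r2: issue@2 deps=(None,None) exec_start@2 write@4
I2 mul r2: issue@3 deps=(0,1) exec_start@4 write@7
I3 mul r3: issue@4 deps=(0,None) exec_start@4 write@7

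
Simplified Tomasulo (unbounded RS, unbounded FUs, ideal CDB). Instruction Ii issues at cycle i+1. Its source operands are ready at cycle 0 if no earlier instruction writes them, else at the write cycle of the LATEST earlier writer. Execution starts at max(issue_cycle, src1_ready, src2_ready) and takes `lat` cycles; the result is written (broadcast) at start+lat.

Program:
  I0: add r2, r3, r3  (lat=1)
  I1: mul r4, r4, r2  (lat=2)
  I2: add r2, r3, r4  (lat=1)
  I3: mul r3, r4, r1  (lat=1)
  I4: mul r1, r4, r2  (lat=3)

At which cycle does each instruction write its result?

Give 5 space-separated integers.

Answer: 2 4 5 5 8

Derivation:
I0 add r2: issue@1 deps=(None,None) exec_start@1 write@2
I1 mul r4: issue@2 deps=(None,0) exec_start@2 write@4
I2 add r2: issue@3 deps=(None,1) exec_start@4 write@5
I3 mul r3: issue@4 deps=(1,None) exec_start@4 write@5
I4 mul r1: issue@5 deps=(1,2) exec_start@5 write@8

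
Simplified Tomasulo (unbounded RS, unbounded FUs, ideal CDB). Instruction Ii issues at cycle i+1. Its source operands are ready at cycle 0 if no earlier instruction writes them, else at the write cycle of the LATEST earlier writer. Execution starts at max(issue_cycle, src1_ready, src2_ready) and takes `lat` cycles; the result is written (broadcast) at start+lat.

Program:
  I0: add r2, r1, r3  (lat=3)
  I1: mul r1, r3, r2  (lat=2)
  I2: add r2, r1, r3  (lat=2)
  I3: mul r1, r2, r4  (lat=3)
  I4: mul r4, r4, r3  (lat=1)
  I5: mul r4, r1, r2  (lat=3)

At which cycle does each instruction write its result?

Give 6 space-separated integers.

Answer: 4 6 8 11 6 14

Derivation:
I0 add r2: issue@1 deps=(None,None) exec_start@1 write@4
I1 mul r1: issue@2 deps=(None,0) exec_start@4 write@6
I2 add r2: issue@3 deps=(1,None) exec_start@6 write@8
I3 mul r1: issue@4 deps=(2,None) exec_start@8 write@11
I4 mul r4: issue@5 deps=(None,None) exec_start@5 write@6
I5 mul r4: issue@6 deps=(3,2) exec_start@11 write@14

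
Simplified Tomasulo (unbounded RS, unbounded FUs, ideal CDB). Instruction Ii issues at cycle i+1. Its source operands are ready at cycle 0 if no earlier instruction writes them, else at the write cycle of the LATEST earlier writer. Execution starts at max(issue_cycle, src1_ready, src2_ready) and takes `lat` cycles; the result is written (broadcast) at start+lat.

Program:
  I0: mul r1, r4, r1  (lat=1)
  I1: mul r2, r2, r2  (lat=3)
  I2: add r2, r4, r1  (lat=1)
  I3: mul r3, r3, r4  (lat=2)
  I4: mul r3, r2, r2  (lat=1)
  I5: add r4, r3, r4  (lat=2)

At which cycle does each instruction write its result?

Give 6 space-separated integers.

I0 mul r1: issue@1 deps=(None,None) exec_start@1 write@2
I1 mul r2: issue@2 deps=(None,None) exec_start@2 write@5
I2 add r2: issue@3 deps=(None,0) exec_start@3 write@4
I3 mul r3: issue@4 deps=(None,None) exec_start@4 write@6
I4 mul r3: issue@5 deps=(2,2) exec_start@5 write@6
I5 add r4: issue@6 deps=(4,None) exec_start@6 write@8

Answer: 2 5 4 6 6 8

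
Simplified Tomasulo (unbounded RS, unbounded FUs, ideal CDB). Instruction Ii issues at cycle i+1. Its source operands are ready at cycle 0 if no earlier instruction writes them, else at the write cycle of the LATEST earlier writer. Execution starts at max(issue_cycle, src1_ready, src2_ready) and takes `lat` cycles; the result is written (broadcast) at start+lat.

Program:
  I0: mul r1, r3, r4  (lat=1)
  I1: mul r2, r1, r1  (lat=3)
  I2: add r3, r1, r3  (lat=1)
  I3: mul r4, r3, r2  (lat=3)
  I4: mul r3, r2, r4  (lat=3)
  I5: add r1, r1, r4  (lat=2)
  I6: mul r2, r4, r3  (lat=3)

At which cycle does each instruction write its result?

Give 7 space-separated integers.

I0 mul r1: issue@1 deps=(None,None) exec_start@1 write@2
I1 mul r2: issue@2 deps=(0,0) exec_start@2 write@5
I2 add r3: issue@3 deps=(0,None) exec_start@3 write@4
I3 mul r4: issue@4 deps=(2,1) exec_start@5 write@8
I4 mul r3: issue@5 deps=(1,3) exec_start@8 write@11
I5 add r1: issue@6 deps=(0,3) exec_start@8 write@10
I6 mul r2: issue@7 deps=(3,4) exec_start@11 write@14

Answer: 2 5 4 8 11 10 14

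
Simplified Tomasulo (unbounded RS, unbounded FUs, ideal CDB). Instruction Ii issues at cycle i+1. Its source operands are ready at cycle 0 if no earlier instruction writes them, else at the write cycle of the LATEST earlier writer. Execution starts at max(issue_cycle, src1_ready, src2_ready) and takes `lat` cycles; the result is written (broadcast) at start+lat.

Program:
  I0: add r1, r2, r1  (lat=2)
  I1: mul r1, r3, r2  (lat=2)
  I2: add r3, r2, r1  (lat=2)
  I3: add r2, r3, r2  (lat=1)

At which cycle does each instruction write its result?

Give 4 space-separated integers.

I0 add r1: issue@1 deps=(None,None) exec_start@1 write@3
I1 mul r1: issue@2 deps=(None,None) exec_start@2 write@4
I2 add r3: issue@3 deps=(None,1) exec_start@4 write@6
I3 add r2: issue@4 deps=(2,None) exec_start@6 write@7

Answer: 3 4 6 7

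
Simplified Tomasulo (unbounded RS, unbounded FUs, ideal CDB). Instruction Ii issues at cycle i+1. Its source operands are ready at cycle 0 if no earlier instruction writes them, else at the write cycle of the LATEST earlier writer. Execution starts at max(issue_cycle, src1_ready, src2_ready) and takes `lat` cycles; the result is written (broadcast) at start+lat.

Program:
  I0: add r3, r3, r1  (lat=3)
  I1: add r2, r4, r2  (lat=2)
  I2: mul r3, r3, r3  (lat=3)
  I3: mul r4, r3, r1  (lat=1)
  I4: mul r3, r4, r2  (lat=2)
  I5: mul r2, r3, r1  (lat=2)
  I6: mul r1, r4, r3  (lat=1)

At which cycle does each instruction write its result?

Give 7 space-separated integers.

Answer: 4 4 7 8 10 12 11

Derivation:
I0 add r3: issue@1 deps=(None,None) exec_start@1 write@4
I1 add r2: issue@2 deps=(None,None) exec_start@2 write@4
I2 mul r3: issue@3 deps=(0,0) exec_start@4 write@7
I3 mul r4: issue@4 deps=(2,None) exec_start@7 write@8
I4 mul r3: issue@5 deps=(3,1) exec_start@8 write@10
I5 mul r2: issue@6 deps=(4,None) exec_start@10 write@12
I6 mul r1: issue@7 deps=(3,4) exec_start@10 write@11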